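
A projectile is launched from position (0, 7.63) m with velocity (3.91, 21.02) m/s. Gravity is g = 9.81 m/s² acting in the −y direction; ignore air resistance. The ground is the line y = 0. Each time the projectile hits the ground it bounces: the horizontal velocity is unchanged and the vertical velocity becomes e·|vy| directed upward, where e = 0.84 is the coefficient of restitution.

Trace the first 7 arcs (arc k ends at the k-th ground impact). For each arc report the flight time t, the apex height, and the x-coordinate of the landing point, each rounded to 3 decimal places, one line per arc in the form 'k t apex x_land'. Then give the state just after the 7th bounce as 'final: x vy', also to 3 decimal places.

1 4.622 30.150 18.072
2 4.165 21.274 34.358
3 3.499 15.011 48.038
4 2.939 10.592 59.529
5 2.469 7.473 69.182
6 2.074 5.273 77.290
7 1.742 3.721 84.101
final: 84.101 7.177

Arc 1: start y=7.630, vy=21.020 → t=4.622, apex=30.150, x_land=18.072, impact vy=-24.322
  bounce: vy ← 0.84·24.322 = 20.430
Arc 2: start y=0.000, vy=20.430 → t=4.165, apex=21.274, x_land=34.358, impact vy=-20.430
  bounce: vy ← 0.84·20.430 = 17.161
Arc 3: start y=0.000, vy=17.161 → t=3.499, apex=15.011, x_land=48.038, impact vy=-17.161
  bounce: vy ← 0.84·17.161 = 14.416
Arc 4: start y=0.000, vy=14.416 → t=2.939, apex=10.592, x_land=59.529, impact vy=-14.416
  bounce: vy ← 0.84·14.416 = 12.109
Arc 5: start y=0.000, vy=12.109 → t=2.469, apex=7.473, x_land=69.182, impact vy=-12.109
  bounce: vy ← 0.84·12.109 = 10.172
Arc 6: start y=0.000, vy=10.172 → t=2.074, apex=5.273, x_land=77.290, impact vy=-10.172
  bounce: vy ← 0.84·10.172 = 8.544
Arc 7: start y=0.000, vy=8.544 → t=1.742, apex=3.721, x_land=84.101, impact vy=-8.544
  bounce: vy ← 0.84·8.544 = 7.177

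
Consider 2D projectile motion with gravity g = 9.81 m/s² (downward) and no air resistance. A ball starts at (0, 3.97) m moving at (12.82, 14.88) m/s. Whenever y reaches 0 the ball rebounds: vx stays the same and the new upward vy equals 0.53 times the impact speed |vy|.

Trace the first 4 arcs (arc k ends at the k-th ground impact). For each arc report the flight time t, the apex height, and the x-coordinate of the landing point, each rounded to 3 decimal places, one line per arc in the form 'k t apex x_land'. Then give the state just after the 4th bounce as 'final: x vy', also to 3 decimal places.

1 3.280 15.255 42.054
2 1.869 4.285 66.020
3 0.991 1.204 78.721
4 0.525 0.338 85.453
final: 85.453 1.365

Arc 1: start y=3.970, vy=14.880 → t=3.280, apex=15.255, x_land=42.054, impact vy=-17.300
  bounce: vy ← 0.53·17.300 = 9.169
Arc 2: start y=0.000, vy=9.169 → t=1.869, apex=4.285, x_land=66.020, impact vy=-9.169
  bounce: vy ← 0.53·9.169 = 4.860
Arc 3: start y=0.000, vy=4.860 → t=0.991, apex=1.204, x_land=78.721, impact vy=-4.860
  bounce: vy ← 0.53·4.860 = 2.576
Arc 4: start y=0.000, vy=2.576 → t=0.525, apex=0.338, x_land=85.453, impact vy=-2.576
  bounce: vy ← 0.53·2.576 = 1.365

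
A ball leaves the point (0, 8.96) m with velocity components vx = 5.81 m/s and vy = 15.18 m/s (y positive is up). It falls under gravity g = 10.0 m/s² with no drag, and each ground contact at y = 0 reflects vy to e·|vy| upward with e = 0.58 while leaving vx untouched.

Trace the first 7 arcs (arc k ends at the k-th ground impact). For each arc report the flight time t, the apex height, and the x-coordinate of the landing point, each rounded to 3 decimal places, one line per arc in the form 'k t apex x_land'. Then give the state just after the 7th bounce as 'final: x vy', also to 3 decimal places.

1 3.542 20.482 20.579
2 2.348 6.890 34.219
3 1.362 2.318 42.131
4 0.790 0.780 46.719
5 0.458 0.262 49.381
6 0.266 0.088 50.924
7 0.154 0.030 51.820
final: 51.820 0.447

Arc 1: start y=8.960, vy=15.180 → t=3.542, apex=20.482, x_land=20.579, impact vy=-20.239
  bounce: vy ← 0.58·20.239 = 11.739
Arc 2: start y=0.000, vy=11.739 → t=2.348, apex=6.890, x_land=34.219, impact vy=-11.739
  bounce: vy ← 0.58·11.739 = 6.809
Arc 3: start y=0.000, vy=6.809 → t=1.362, apex=2.318, x_land=42.131, impact vy=-6.809
  bounce: vy ← 0.58·6.809 = 3.949
Arc 4: start y=0.000, vy=3.949 → t=0.790, apex=0.780, x_land=46.719, impact vy=-3.949
  bounce: vy ← 0.58·3.949 = 2.290
Arc 5: start y=0.000, vy=2.290 → t=0.458, apex=0.262, x_land=49.381, impact vy=-2.290
  bounce: vy ← 0.58·2.290 = 1.328
Arc 6: start y=0.000, vy=1.328 → t=0.266, apex=0.088, x_land=50.924, impact vy=-1.328
  bounce: vy ← 0.58·1.328 = 0.770
Arc 7: start y=0.000, vy=0.770 → t=0.154, apex=0.030, x_land=51.820, impact vy=-0.770
  bounce: vy ← 0.58·0.770 = 0.447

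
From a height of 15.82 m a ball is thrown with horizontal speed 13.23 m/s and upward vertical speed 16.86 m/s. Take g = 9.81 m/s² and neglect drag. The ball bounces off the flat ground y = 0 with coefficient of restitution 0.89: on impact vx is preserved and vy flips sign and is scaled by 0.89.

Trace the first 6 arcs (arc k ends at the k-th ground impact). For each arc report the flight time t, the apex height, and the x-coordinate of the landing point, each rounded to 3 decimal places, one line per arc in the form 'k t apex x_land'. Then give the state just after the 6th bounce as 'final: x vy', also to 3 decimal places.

1 4.204 30.308 55.625
2 4.425 24.007 114.163
3 3.938 19.016 166.262
4 3.505 15.063 212.630
5 3.119 11.931 253.898
6 2.776 9.451 290.626
final: 290.626 12.119

Arc 1: start y=15.820, vy=16.860 → t=4.204, apex=30.308, x_land=55.625, impact vy=-24.385
  bounce: vy ← 0.89·24.385 = 21.703
Arc 2: start y=0.000, vy=21.703 → t=4.425, apex=24.007, x_land=114.163, impact vy=-21.703
  bounce: vy ← 0.89·21.703 = 19.316
Arc 3: start y=0.000, vy=19.316 → t=3.938, apex=19.016, x_land=166.262, impact vy=-19.316
  bounce: vy ← 0.89·19.316 = 17.191
Arc 4: start y=0.000, vy=17.191 → t=3.505, apex=15.063, x_land=212.630, impact vy=-17.191
  bounce: vy ← 0.89·17.191 = 15.300
Arc 5: start y=0.000, vy=15.300 → t=3.119, apex=11.931, x_land=253.898, impact vy=-15.300
  bounce: vy ← 0.89·15.300 = 13.617
Arc 6: start y=0.000, vy=13.617 → t=2.776, apex=9.451, x_land=290.626, impact vy=-13.617
  bounce: vy ← 0.89·13.617 = 12.119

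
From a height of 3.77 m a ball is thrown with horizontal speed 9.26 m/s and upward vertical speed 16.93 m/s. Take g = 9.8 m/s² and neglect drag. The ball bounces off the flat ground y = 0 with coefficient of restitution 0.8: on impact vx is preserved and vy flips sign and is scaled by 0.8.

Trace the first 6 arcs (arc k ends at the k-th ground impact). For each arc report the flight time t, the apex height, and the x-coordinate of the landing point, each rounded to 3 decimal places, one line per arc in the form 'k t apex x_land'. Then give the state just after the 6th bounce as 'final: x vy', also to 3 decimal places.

Arc 1: start y=3.770, vy=16.930 → t=3.665, apex=18.394, x_land=33.938, impact vy=-18.987
  bounce: vy ← 0.8·18.987 = 15.190
Arc 2: start y=0.000, vy=15.190 → t=3.100, apex=11.772, x_land=62.644, impact vy=-15.190
  bounce: vy ← 0.8·15.190 = 12.152
Arc 3: start y=0.000, vy=12.152 → t=2.480, apex=7.534, x_land=85.608, impact vy=-12.152
  bounce: vy ← 0.8·12.152 = 9.721
Arc 4: start y=0.000, vy=9.721 → t=1.984, apex=4.822, x_land=103.980, impact vy=-9.721
  bounce: vy ← 0.8·9.721 = 7.777
Arc 5: start y=0.000, vy=7.777 → t=1.587, apex=3.086, x_land=118.677, impact vy=-7.777
  bounce: vy ← 0.8·7.777 = 6.222
Arc 6: start y=0.000, vy=6.222 → t=1.270, apex=1.975, x_land=130.435, impact vy=-6.222
  bounce: vy ← 0.8·6.222 = 4.977

1 3.665 18.394 33.938
2 3.100 11.772 62.644
3 2.480 7.534 85.608
4 1.984 4.822 103.980
5 1.587 3.086 118.677
6 1.270 1.975 130.435
final: 130.435 4.977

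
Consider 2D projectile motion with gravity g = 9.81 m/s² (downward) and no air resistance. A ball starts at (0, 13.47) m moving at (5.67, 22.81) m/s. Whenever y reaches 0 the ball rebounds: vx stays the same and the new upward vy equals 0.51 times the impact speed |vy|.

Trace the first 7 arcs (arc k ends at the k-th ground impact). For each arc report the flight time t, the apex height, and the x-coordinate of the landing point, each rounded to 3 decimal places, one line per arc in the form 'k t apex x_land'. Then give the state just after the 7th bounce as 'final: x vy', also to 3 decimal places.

Arc 1: start y=13.470, vy=22.810 → t=5.180, apex=39.989, x_land=29.373, impact vy=-28.010
  bounce: vy ← 0.51·28.010 = 14.285
Arc 2: start y=0.000, vy=14.285 → t=2.912, apex=10.401, x_land=45.886, impact vy=-14.285
  bounce: vy ← 0.51·14.285 = 7.285
Arc 3: start y=0.000, vy=7.285 → t=1.485, apex=2.705, x_land=54.308, impact vy=-7.285
  bounce: vy ← 0.51·7.285 = 3.716
Arc 4: start y=0.000, vy=3.716 → t=0.758, apex=0.704, x_land=58.603, impact vy=-3.716
  bounce: vy ← 0.51·3.716 = 1.895
Arc 5: start y=0.000, vy=1.895 → t=0.386, apex=0.183, x_land=60.794, impact vy=-1.895
  bounce: vy ← 0.51·1.895 = 0.966
Arc 6: start y=0.000, vy=0.966 → t=0.197, apex=0.048, x_land=61.911, impact vy=-0.966
  bounce: vy ← 0.51·0.966 = 0.493
Arc 7: start y=0.000, vy=0.493 → t=0.100, apex=0.012, x_land=62.481, impact vy=-0.493
  bounce: vy ← 0.51·0.493 = 0.251

1 5.180 39.989 29.373
2 2.912 10.401 45.886
3 1.485 2.705 54.308
4 0.758 0.704 58.603
5 0.386 0.183 60.794
6 0.197 0.048 61.911
7 0.100 0.012 62.481
final: 62.481 0.251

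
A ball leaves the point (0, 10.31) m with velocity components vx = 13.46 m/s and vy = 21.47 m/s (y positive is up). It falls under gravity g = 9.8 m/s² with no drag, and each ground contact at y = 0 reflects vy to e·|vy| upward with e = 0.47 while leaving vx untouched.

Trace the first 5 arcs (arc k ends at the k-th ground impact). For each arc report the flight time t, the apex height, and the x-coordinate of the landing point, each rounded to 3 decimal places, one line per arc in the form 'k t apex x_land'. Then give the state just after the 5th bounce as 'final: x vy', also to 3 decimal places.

1 4.818 33.828 64.855
2 2.470 7.473 98.099
3 1.161 1.651 113.723
4 0.546 0.365 121.067
5 0.256 0.081 124.519
final: 124.519 0.591

Arc 1: start y=10.310, vy=21.470 → t=4.818, apex=33.828, x_land=64.855, impact vy=-25.750
  bounce: vy ← 0.47·25.750 = 12.102
Arc 2: start y=0.000, vy=12.102 → t=2.470, apex=7.473, x_land=98.099, impact vy=-12.102
  bounce: vy ← 0.47·12.102 = 5.688
Arc 3: start y=0.000, vy=5.688 → t=1.161, apex=1.651, x_land=113.723, impact vy=-5.688
  bounce: vy ← 0.47·5.688 = 2.673
Arc 4: start y=0.000, vy=2.673 → t=0.546, apex=0.365, x_land=121.067, impact vy=-2.673
  bounce: vy ← 0.47·2.673 = 1.256
Arc 5: start y=0.000, vy=1.256 → t=0.256, apex=0.081, x_land=124.519, impact vy=-1.256
  bounce: vy ← 0.47·1.256 = 0.591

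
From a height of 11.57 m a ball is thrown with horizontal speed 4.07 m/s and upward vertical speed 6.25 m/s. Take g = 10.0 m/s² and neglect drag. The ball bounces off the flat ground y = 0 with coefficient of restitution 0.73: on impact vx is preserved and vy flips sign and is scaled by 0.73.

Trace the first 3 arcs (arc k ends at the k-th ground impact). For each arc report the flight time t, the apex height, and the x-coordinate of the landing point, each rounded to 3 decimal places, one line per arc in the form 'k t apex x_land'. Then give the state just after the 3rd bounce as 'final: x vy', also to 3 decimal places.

Arc 1: start y=11.570, vy=6.250 → t=2.270, apex=13.523, x_land=9.237, impact vy=-16.446
  bounce: vy ← 0.73·16.446 = 12.005
Arc 2: start y=0.000, vy=12.005 → t=2.401, apex=7.206, x_land=19.010, impact vy=-12.005
  bounce: vy ← 0.73·12.005 = 8.764
Arc 3: start y=0.000, vy=8.764 → t=1.753, apex=3.840, x_land=26.143, impact vy=-8.764
  bounce: vy ← 0.73·8.764 = 6.398

1 2.270 13.523 9.237
2 2.401 7.206 19.010
3 1.753 3.840 26.143
final: 26.143 6.398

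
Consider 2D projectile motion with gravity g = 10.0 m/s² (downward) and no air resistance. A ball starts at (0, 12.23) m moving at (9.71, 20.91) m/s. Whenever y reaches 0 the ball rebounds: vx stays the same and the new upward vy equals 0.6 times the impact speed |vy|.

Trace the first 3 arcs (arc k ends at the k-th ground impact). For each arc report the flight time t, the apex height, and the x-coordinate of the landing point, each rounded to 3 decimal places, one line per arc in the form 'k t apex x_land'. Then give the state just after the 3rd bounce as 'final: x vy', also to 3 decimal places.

Arc 1: start y=12.230, vy=20.910 → t=4.702, apex=34.091, x_land=45.658, impact vy=-26.112
  bounce: vy ← 0.6·26.112 = 15.667
Arc 2: start y=0.000, vy=15.667 → t=3.133, apex=12.273, x_land=76.084, impact vy=-15.667
  bounce: vy ← 0.6·15.667 = 9.400
Arc 3: start y=0.000, vy=9.400 → t=1.880, apex=4.418, x_land=94.339, impact vy=-9.400
  bounce: vy ← 0.6·9.400 = 5.640

1 4.702 34.091 45.658
2 3.133 12.273 76.084
3 1.880 4.418 94.339
final: 94.339 5.640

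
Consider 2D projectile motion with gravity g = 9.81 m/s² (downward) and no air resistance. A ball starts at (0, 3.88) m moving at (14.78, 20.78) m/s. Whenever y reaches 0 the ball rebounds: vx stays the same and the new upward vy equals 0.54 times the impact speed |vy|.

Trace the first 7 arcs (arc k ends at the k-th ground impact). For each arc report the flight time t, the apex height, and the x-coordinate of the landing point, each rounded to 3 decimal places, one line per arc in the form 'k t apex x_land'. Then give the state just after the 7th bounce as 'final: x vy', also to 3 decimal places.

Arc 1: start y=3.880, vy=20.780 → t=4.416, apex=25.889, x_land=65.263, impact vy=-22.537
  bounce: vy ← 0.54·22.537 = 12.170
Arc 2: start y=0.000, vy=12.170 → t=2.481, apex=7.549, x_land=101.935, impact vy=-12.170
  bounce: vy ← 0.54·12.170 = 6.572
Arc 3: start y=0.000, vy=6.572 → t=1.340, apex=2.201, x_land=121.738, impact vy=-6.572
  bounce: vy ← 0.54·6.572 = 3.549
Arc 4: start y=0.000, vy=3.549 → t=0.724, apex=0.642, x_land=132.431, impact vy=-3.549
  bounce: vy ← 0.54·3.549 = 1.916
Arc 5: start y=0.000, vy=1.916 → t=0.391, apex=0.187, x_land=138.206, impact vy=-1.916
  bounce: vy ← 0.54·1.916 = 1.035
Arc 6: start y=0.000, vy=1.035 → t=0.211, apex=0.055, x_land=141.324, impact vy=-1.035
  bounce: vy ← 0.54·1.035 = 0.559
Arc 7: start y=0.000, vy=0.559 → t=0.114, apex=0.016, x_land=143.008, impact vy=-0.559
  bounce: vy ← 0.54·0.559 = 0.302

1 4.416 25.889 65.263
2 2.481 7.549 101.935
3 1.340 2.201 121.738
4 0.724 0.642 132.431
5 0.391 0.187 138.206
6 0.211 0.055 141.324
7 0.114 0.016 143.008
final: 143.008 0.302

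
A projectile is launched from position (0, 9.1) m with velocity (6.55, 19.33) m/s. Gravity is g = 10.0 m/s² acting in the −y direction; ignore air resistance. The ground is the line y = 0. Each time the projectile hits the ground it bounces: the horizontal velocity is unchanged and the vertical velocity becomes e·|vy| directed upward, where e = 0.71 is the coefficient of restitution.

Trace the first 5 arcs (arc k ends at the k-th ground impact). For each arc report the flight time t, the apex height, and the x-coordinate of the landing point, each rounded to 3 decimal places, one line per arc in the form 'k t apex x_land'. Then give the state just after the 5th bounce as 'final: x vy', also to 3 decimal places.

Arc 1: start y=9.100, vy=19.330 → t=4.290, apex=27.782, x_land=28.101, impact vy=-23.572
  bounce: vy ← 0.71·23.572 = 16.736
Arc 2: start y=0.000, vy=16.736 → t=3.347, apex=14.005, x_land=50.025, impact vy=-16.736
  bounce: vy ← 0.71·16.736 = 11.883
Arc 3: start y=0.000, vy=11.883 → t=2.377, apex=7.060, x_land=65.592, impact vy=-11.883
  bounce: vy ← 0.71·11.883 = 8.437
Arc 4: start y=0.000, vy=8.437 → t=1.687, apex=3.559, x_land=76.644, impact vy=-8.437
  bounce: vy ← 0.71·8.437 = 5.990
Arc 5: start y=0.000, vy=5.990 → t=1.198, apex=1.794, x_land=84.491, impact vy=-5.990
  bounce: vy ← 0.71·5.990 = 4.253

1 4.290 27.782 28.101
2 3.347 14.005 50.025
3 2.377 7.060 65.592
4 1.687 3.559 76.644
5 1.198 1.794 84.491
final: 84.491 4.253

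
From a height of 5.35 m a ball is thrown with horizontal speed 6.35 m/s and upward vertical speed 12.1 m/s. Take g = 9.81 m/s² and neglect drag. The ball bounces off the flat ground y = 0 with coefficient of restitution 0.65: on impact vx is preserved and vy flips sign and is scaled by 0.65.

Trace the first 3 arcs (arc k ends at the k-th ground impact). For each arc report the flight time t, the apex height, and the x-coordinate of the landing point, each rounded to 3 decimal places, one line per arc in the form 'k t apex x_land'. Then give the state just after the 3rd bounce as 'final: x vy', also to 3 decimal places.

1 2.850 12.812 18.095
2 2.101 5.413 31.437
3 1.366 2.287 40.109
final: 40.109 4.354

Arc 1: start y=5.350, vy=12.100 → t=2.850, apex=12.812, x_land=18.095, impact vy=-15.855
  bounce: vy ← 0.65·15.855 = 10.306
Arc 2: start y=0.000, vy=10.306 → t=2.101, apex=5.413, x_land=31.437, impact vy=-10.306
  bounce: vy ← 0.65·10.306 = 6.699
Arc 3: start y=0.000, vy=6.699 → t=1.366, apex=2.287, x_land=40.109, impact vy=-6.699
  bounce: vy ← 0.65·6.699 = 4.354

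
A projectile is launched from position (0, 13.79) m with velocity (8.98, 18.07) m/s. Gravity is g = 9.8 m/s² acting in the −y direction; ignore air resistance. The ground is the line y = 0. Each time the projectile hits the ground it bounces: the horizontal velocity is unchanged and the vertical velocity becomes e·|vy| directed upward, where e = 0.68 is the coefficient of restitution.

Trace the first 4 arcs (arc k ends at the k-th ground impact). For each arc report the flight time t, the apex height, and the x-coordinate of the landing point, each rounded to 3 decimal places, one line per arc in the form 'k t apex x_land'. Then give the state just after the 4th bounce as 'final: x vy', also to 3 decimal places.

1 4.337 30.449 38.944
2 3.390 14.080 69.388
3 2.305 6.511 90.090
4 1.568 3.010 104.168
final: 104.168 5.223

Arc 1: start y=13.790, vy=18.070 → t=4.337, apex=30.449, x_land=38.944, impact vy=-24.430
  bounce: vy ← 0.68·24.430 = 16.612
Arc 2: start y=0.000, vy=16.612 → t=3.390, apex=14.080, x_land=69.388, impact vy=-16.612
  bounce: vy ← 0.68·16.612 = 11.296
Arc 3: start y=0.000, vy=11.296 → t=2.305, apex=6.511, x_land=90.090, impact vy=-11.296
  bounce: vy ← 0.68·11.296 = 7.681
Arc 4: start y=0.000, vy=7.681 → t=1.568, apex=3.010, x_land=104.168, impact vy=-7.681
  bounce: vy ← 0.68·7.681 = 5.223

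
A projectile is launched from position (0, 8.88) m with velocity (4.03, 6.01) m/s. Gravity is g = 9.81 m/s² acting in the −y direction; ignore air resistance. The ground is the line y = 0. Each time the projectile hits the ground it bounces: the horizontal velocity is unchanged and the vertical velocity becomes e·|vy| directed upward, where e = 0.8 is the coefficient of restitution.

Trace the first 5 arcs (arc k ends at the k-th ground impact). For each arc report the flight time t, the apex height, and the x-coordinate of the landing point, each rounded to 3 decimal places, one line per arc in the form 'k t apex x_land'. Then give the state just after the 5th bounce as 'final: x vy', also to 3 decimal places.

1 2.091 10.721 8.427
2 2.365 6.861 17.960
3 1.892 4.391 25.586
4 1.514 2.810 31.687
5 1.211 1.799 36.568
final: 36.568 4.752

Arc 1: start y=8.880, vy=6.010 → t=2.091, apex=10.721, x_land=8.427, impact vy=-14.503
  bounce: vy ← 0.8·14.503 = 11.603
Arc 2: start y=0.000, vy=11.603 → t=2.365, apex=6.861, x_land=17.960, impact vy=-11.603
  bounce: vy ← 0.8·11.603 = 9.282
Arc 3: start y=0.000, vy=9.282 → t=1.892, apex=4.391, x_land=25.586, impact vy=-9.282
  bounce: vy ← 0.8·9.282 = 7.426
Arc 4: start y=0.000, vy=7.426 → t=1.514, apex=2.810, x_land=31.687, impact vy=-7.426
  bounce: vy ← 0.8·7.426 = 5.941
Arc 5: start y=0.000, vy=5.941 → t=1.211, apex=1.799, x_land=36.568, impact vy=-5.941
  bounce: vy ← 0.8·5.941 = 4.752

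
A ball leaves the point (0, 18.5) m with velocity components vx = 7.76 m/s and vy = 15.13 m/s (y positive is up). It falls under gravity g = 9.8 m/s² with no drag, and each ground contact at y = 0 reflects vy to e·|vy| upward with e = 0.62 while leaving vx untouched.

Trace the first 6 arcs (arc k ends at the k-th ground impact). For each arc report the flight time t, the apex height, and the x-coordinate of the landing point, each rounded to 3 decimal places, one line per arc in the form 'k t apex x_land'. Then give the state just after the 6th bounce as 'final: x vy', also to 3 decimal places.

1 4.026 30.179 31.239
2 3.077 11.601 55.119
3 1.908 4.459 69.925
4 1.183 1.714 79.105
5 0.733 0.659 84.796
6 0.455 0.253 88.325
final: 88.325 1.381

Arc 1: start y=18.500, vy=15.130 → t=4.026, apex=30.179, x_land=31.239, impact vy=-24.321
  bounce: vy ← 0.62·24.321 = 15.079
Arc 2: start y=0.000, vy=15.079 → t=3.077, apex=11.601, x_land=55.119, impact vy=-15.079
  bounce: vy ← 0.62·15.079 = 9.349
Arc 3: start y=0.000, vy=9.349 → t=1.908, apex=4.459, x_land=69.925, impact vy=-9.349
  bounce: vy ← 0.62·9.349 = 5.796
Arc 4: start y=0.000, vy=5.796 → t=1.183, apex=1.714, x_land=79.105, impact vy=-5.796
  bounce: vy ← 0.62·5.796 = 3.594
Arc 5: start y=0.000, vy=3.594 → t=0.733, apex=0.659, x_land=84.796, impact vy=-3.594
  bounce: vy ← 0.62·3.594 = 2.228
Arc 6: start y=0.000, vy=2.228 → t=0.455, apex=0.253, x_land=88.325, impact vy=-2.228
  bounce: vy ← 0.62·2.228 = 1.381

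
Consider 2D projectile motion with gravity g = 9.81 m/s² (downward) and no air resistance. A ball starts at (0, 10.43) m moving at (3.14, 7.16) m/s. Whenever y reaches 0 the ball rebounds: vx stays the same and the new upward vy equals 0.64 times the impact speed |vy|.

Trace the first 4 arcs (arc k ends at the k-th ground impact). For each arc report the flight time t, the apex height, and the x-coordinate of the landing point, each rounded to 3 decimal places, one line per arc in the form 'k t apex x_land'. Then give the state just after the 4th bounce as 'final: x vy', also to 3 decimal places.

1 2.361 13.043 7.412
2 2.087 5.342 13.966
3 1.336 2.188 18.161
4 0.855 0.896 20.845
final: 20.845 2.684

Arc 1: start y=10.430, vy=7.160 → t=2.361, apex=13.043, x_land=7.412, impact vy=-15.997
  bounce: vy ← 0.64·15.997 = 10.238
Arc 2: start y=0.000, vy=10.238 → t=2.087, apex=5.342, x_land=13.966, impact vy=-10.238
  bounce: vy ← 0.64·10.238 = 6.552
Arc 3: start y=0.000, vy=6.552 → t=1.336, apex=2.188, x_land=18.161, impact vy=-6.552
  bounce: vy ← 0.64·6.552 = 4.194
Arc 4: start y=0.000, vy=4.194 → t=0.855, apex=0.896, x_land=20.845, impact vy=-4.194
  bounce: vy ← 0.64·4.194 = 2.684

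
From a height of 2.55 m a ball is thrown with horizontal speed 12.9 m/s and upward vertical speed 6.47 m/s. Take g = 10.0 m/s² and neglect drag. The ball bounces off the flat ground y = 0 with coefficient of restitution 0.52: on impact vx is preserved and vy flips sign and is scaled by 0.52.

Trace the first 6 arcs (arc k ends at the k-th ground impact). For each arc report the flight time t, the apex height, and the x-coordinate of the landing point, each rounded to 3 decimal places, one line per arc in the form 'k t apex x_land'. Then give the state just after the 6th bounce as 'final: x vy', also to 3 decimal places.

Arc 1: start y=2.550, vy=6.470 → t=1.611, apex=4.643, x_land=20.777, impact vy=-9.636
  bounce: vy ← 0.52·9.636 = 5.011
Arc 2: start y=0.000, vy=5.011 → t=1.002, apex=1.255, x_land=33.706, impact vy=-5.011
  bounce: vy ← 0.52·5.011 = 2.606
Arc 3: start y=0.000, vy=2.606 → t=0.521, apex=0.339, x_land=40.428, impact vy=-2.606
  bounce: vy ← 0.52·2.606 = 1.355
Arc 4: start y=0.000, vy=1.355 → t=0.271, apex=0.092, x_land=43.924, impact vy=-1.355
  bounce: vy ← 0.52·1.355 = 0.705
Arc 5: start y=0.000, vy=0.705 → t=0.141, apex=0.025, x_land=45.742, impact vy=-0.705
  bounce: vy ← 0.52·0.705 = 0.366
Arc 6: start y=0.000, vy=0.366 → t=0.073, apex=0.007, x_land=46.687, impact vy=-0.366
  bounce: vy ← 0.52·0.366 = 0.191

1 1.611 4.643 20.777
2 1.002 1.255 33.706
3 0.521 0.339 40.428
4 0.271 0.092 43.924
5 0.141 0.025 45.742
6 0.073 0.007 46.687
final: 46.687 0.191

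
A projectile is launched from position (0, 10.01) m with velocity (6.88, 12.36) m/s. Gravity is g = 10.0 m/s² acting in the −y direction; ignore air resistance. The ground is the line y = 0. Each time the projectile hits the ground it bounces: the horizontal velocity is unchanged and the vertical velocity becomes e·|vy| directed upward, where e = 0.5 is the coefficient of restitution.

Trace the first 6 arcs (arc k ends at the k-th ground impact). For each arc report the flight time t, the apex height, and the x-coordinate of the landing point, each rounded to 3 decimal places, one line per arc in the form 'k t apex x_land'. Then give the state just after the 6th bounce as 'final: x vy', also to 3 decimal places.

1 3.115 17.648 21.429
2 1.879 4.412 34.355
3 0.939 1.103 40.818
4 0.470 0.276 44.050
5 0.235 0.069 45.665
6 0.117 0.017 46.473
final: 46.473 0.294

Arc 1: start y=10.010, vy=12.360 → t=3.115, apex=17.648, x_land=21.429, impact vy=-18.787
  bounce: vy ← 0.5·18.787 = 9.394
Arc 2: start y=0.000, vy=9.394 → t=1.879, apex=4.412, x_land=34.355, impact vy=-9.394
  bounce: vy ← 0.5·9.394 = 4.697
Arc 3: start y=0.000, vy=4.697 → t=0.939, apex=1.103, x_land=40.818, impact vy=-4.697
  bounce: vy ← 0.5·4.697 = 2.348
Arc 4: start y=0.000, vy=2.348 → t=0.470, apex=0.276, x_land=44.050, impact vy=-2.348
  bounce: vy ← 0.5·2.348 = 1.174
Arc 5: start y=0.000, vy=1.174 → t=0.235, apex=0.069, x_land=45.665, impact vy=-1.174
  bounce: vy ← 0.5·1.174 = 0.587
Arc 6: start y=0.000, vy=0.587 → t=0.117, apex=0.017, x_land=46.473, impact vy=-0.587
  bounce: vy ← 0.5·0.587 = 0.294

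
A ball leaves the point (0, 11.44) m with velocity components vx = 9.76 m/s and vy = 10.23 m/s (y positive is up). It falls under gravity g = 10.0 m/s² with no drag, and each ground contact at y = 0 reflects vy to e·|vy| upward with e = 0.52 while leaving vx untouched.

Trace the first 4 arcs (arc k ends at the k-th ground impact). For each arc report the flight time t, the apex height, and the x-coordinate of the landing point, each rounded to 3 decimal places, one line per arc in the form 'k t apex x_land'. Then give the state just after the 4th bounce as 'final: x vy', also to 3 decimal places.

1 2.849 16.673 27.807
2 1.899 4.508 46.342
3 0.988 1.219 55.981
4 0.514 0.330 60.993
final: 60.993 1.335

Arc 1: start y=11.440, vy=10.230 → t=2.849, apex=16.673, x_land=27.807, impact vy=-18.261
  bounce: vy ← 0.52·18.261 = 9.496
Arc 2: start y=0.000, vy=9.496 → t=1.899, apex=4.508, x_land=46.342, impact vy=-9.496
  bounce: vy ← 0.52·9.496 = 4.938
Arc 3: start y=0.000, vy=4.938 → t=0.988, apex=1.219, x_land=55.981, impact vy=-4.938
  bounce: vy ← 0.52·4.938 = 2.568
Arc 4: start y=0.000, vy=2.568 → t=0.514, apex=0.330, x_land=60.993, impact vy=-2.568
  bounce: vy ← 0.52·2.568 = 1.335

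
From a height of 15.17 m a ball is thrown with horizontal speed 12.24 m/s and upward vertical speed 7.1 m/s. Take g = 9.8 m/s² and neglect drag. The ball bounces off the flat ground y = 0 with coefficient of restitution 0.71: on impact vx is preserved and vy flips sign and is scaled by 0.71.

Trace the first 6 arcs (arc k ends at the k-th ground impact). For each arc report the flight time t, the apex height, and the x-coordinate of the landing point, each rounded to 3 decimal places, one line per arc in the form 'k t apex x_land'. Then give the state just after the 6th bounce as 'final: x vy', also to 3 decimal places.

Arc 1: start y=15.170, vy=7.100 → t=2.627, apex=17.742, x_land=32.159, impact vy=-18.648
  bounce: vy ← 0.71·18.648 = 13.240
Arc 2: start y=0.000, vy=13.240 → t=2.702, apex=8.944, x_land=65.231, impact vy=-13.240
  bounce: vy ← 0.71·13.240 = 9.400
Arc 3: start y=0.000, vy=9.400 → t=1.918, apex=4.509, x_land=88.713, impact vy=-9.400
  bounce: vy ← 0.71·9.400 = 6.674
Arc 4: start y=0.000, vy=6.674 → t=1.362, apex=2.273, x_land=105.385, impact vy=-6.674
  bounce: vy ← 0.71·6.674 = 4.739
Arc 5: start y=0.000, vy=4.739 → t=0.967, apex=1.146, x_land=117.222, impact vy=-4.739
  bounce: vy ← 0.71·4.739 = 3.364
Arc 6: start y=0.000, vy=3.364 → t=0.687, apex=0.578, x_land=125.627, impact vy=-3.364
  bounce: vy ← 0.71·3.364 = 2.389

1 2.627 17.742 32.159
2 2.702 8.944 65.231
3 1.918 4.509 88.713
4 1.362 2.273 105.385
5 0.967 1.146 117.222
6 0.687 0.578 125.627
final: 125.627 2.389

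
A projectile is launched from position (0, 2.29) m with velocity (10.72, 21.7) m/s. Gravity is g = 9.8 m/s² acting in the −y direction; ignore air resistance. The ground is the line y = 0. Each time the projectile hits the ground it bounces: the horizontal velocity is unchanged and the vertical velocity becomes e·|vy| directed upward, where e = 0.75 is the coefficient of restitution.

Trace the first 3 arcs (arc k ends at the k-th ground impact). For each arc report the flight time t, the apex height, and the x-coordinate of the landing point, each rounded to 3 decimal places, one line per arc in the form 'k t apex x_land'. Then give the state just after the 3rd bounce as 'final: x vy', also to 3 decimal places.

Arc 1: start y=2.290, vy=21.700 → t=4.532, apex=26.315, x_land=48.580, impact vy=-22.711
  bounce: vy ← 0.75·22.711 = 17.033
Arc 2: start y=0.000, vy=17.033 → t=3.476, apex=14.802, x_land=85.844, impact vy=-17.033
  bounce: vy ← 0.75·17.033 = 12.775
Arc 3: start y=0.000, vy=12.775 → t=2.607, apex=8.326, x_land=113.792, impact vy=-12.775
  bounce: vy ← 0.75·12.775 = 9.581

1 4.532 26.315 48.580
2 3.476 14.802 85.844
3 2.607 8.326 113.792
final: 113.792 9.581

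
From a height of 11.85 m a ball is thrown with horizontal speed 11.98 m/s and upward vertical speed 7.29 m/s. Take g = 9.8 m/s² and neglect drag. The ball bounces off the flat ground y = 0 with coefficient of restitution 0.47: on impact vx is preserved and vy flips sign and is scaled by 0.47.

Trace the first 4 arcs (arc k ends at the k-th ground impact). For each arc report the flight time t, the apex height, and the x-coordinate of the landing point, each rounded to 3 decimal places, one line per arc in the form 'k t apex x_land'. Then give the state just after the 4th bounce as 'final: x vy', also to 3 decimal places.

1 2.468 14.561 29.564
2 1.620 3.217 48.976
3 0.762 0.711 58.100
4 0.358 0.157 62.389
final: 62.389 0.824

Arc 1: start y=11.850, vy=7.290 → t=2.468, apex=14.561, x_land=29.564, impact vy=-16.894
  bounce: vy ← 0.47·16.894 = 7.940
Arc 2: start y=0.000, vy=7.940 → t=1.620, apex=3.217, x_land=48.976, impact vy=-7.940
  bounce: vy ← 0.47·7.940 = 3.732
Arc 3: start y=0.000, vy=3.732 → t=0.762, apex=0.711, x_land=58.100, impact vy=-3.732
  bounce: vy ← 0.47·3.732 = 1.754
Arc 4: start y=0.000, vy=1.754 → t=0.358, apex=0.157, x_land=62.389, impact vy=-1.754
  bounce: vy ← 0.47·1.754 = 0.824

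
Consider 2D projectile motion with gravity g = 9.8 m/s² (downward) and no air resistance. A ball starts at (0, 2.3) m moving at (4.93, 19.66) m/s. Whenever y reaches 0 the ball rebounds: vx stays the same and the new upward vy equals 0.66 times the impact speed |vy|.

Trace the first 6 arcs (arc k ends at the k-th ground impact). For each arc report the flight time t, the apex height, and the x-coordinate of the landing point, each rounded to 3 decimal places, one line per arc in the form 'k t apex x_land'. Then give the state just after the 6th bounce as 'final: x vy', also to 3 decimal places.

Arc 1: start y=2.300, vy=19.660 → t=4.126, apex=22.020, x_land=20.341, impact vy=-20.775
  bounce: vy ← 0.66·20.775 = 13.711
Arc 2: start y=0.000, vy=13.711 → t=2.798, apex=9.592, x_land=34.137, impact vy=-13.711
  bounce: vy ← 0.66·13.711 = 9.050
Arc 3: start y=0.000, vy=9.050 → t=1.847, apex=4.178, x_land=43.242, impact vy=-9.050
  bounce: vy ← 0.66·9.050 = 5.973
Arc 4: start y=0.000, vy=5.973 → t=1.219, apex=1.820, x_land=49.251, impact vy=-5.973
  bounce: vy ← 0.66·5.973 = 3.942
Arc 5: start y=0.000, vy=3.942 → t=0.804, apex=0.793, x_land=53.217, impact vy=-3.942
  bounce: vy ← 0.66·3.942 = 2.602
Arc 6: start y=0.000, vy=2.602 → t=0.531, apex=0.345, x_land=55.835, impact vy=-2.602
  bounce: vy ← 0.66·2.602 = 1.717

1 4.126 22.020 20.341
2 2.798 9.592 34.137
3 1.847 4.178 43.242
4 1.219 1.820 49.251
5 0.804 0.793 53.217
6 0.531 0.345 55.835
final: 55.835 1.717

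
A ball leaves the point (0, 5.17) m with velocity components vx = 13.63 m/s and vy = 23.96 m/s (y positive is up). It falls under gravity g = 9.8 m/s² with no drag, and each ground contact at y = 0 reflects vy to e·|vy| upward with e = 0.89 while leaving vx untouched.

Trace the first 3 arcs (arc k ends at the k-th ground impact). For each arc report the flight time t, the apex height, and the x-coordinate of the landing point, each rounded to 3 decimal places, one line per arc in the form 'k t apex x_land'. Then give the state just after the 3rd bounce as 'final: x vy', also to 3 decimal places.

Arc 1: start y=5.170, vy=23.960 → t=5.097, apex=34.460, x_land=69.469, impact vy=-25.989
  bounce: vy ← 0.89·25.989 = 23.130
Arc 2: start y=0.000, vy=23.130 → t=4.720, apex=27.296, x_land=133.809, impact vy=-23.130
  bounce: vy ← 0.89·23.130 = 20.586
Arc 3: start y=0.000, vy=20.586 → t=4.201, apex=21.621, x_land=191.070, impact vy=-20.586
  bounce: vy ← 0.89·20.586 = 18.321

1 5.097 34.460 69.469
2 4.720 27.296 133.809
3 4.201 21.621 191.070
final: 191.070 18.321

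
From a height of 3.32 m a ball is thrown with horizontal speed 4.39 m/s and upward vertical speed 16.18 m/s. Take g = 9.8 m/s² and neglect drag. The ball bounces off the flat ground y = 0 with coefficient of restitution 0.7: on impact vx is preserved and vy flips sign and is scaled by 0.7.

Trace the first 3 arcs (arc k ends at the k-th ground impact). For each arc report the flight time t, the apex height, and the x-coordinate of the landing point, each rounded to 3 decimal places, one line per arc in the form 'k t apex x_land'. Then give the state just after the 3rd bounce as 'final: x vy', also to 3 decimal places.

Arc 1: start y=3.320, vy=16.180 → t=3.496, apex=16.677, x_land=15.347, impact vy=-18.079
  bounce: vy ← 0.7·18.079 = 12.656
Arc 2: start y=0.000, vy=12.656 → t=2.583, apex=8.172, x_land=26.685, impact vy=-12.656
  bounce: vy ← 0.7·12.656 = 8.859
Arc 3: start y=0.000, vy=8.859 → t=1.808, apex=4.004, x_land=34.622, impact vy=-8.859
  bounce: vy ← 0.7·8.859 = 6.201

1 3.496 16.677 15.347
2 2.583 8.172 26.685
3 1.808 4.004 34.622
final: 34.622 6.201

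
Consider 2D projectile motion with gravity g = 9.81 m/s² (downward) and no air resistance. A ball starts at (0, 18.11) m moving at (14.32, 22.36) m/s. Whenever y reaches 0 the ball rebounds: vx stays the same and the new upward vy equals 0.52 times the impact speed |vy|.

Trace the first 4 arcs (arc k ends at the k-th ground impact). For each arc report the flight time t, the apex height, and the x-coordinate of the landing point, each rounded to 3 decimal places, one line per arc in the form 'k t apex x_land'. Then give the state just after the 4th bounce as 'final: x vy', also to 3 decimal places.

Arc 1: start y=18.110, vy=22.360 → t=5.260, apex=43.593, x_land=75.330, impact vy=-29.245
  bounce: vy ← 0.52·29.245 = 15.208
Arc 2: start y=0.000, vy=15.208 → t=3.100, apex=11.787, x_land=119.728, impact vy=-15.208
  bounce: vy ← 0.52·15.208 = 7.908
Arc 3: start y=0.000, vy=7.908 → t=1.612, apex=3.187, x_land=142.815, impact vy=-7.908
  bounce: vy ← 0.52·7.908 = 4.112
Arc 4: start y=0.000, vy=4.112 → t=0.838, apex=0.862, x_land=154.820, impact vy=-4.112
  bounce: vy ← 0.52·4.112 = 2.138

1 5.260 43.593 75.330
2 3.100 11.787 119.728
3 1.612 3.187 142.815
4 0.838 0.862 154.820
final: 154.820 2.138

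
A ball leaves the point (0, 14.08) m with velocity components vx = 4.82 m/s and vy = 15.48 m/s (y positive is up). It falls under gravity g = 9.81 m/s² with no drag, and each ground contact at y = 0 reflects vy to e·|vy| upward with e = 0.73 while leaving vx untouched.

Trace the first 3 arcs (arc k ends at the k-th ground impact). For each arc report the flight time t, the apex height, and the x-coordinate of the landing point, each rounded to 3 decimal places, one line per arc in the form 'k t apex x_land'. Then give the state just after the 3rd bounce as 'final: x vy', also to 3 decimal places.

1 3.893 26.294 18.766
2 3.380 14.012 35.059
3 2.468 7.467 46.953
final: 46.953 8.836

Arc 1: start y=14.080, vy=15.480 → t=3.893, apex=26.294, x_land=18.766, impact vy=-22.713
  bounce: vy ← 0.73·22.713 = 16.580
Arc 2: start y=0.000, vy=16.580 → t=3.380, apex=14.012, x_land=35.059, impact vy=-16.580
  bounce: vy ← 0.73·16.580 = 12.104
Arc 3: start y=0.000, vy=12.104 → t=2.468, apex=7.467, x_land=46.953, impact vy=-12.104
  bounce: vy ← 0.73·12.104 = 8.836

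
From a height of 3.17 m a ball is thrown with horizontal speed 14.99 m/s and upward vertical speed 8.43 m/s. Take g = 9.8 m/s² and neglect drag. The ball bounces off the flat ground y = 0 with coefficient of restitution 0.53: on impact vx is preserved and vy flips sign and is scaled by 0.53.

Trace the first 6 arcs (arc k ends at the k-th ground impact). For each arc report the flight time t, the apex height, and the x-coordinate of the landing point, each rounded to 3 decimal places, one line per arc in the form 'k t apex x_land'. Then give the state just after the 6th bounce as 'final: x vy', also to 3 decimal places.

Arc 1: start y=3.170, vy=8.430 → t=2.038, apex=6.796, x_land=30.548, impact vy=-11.541
  bounce: vy ← 0.53·11.541 = 6.117
Arc 2: start y=0.000, vy=6.117 → t=1.248, apex=1.909, x_land=49.260, impact vy=-6.117
  bounce: vy ← 0.53·6.117 = 3.242
Arc 3: start y=0.000, vy=3.242 → t=0.662, apex=0.536, x_land=59.178, impact vy=-3.242
  bounce: vy ← 0.53·3.242 = 1.718
Arc 4: start y=0.000, vy=1.718 → t=0.351, apex=0.151, x_land=64.434, impact vy=-1.718
  bounce: vy ← 0.53·1.718 = 0.911
Arc 5: start y=0.000, vy=0.911 → t=0.186, apex=0.042, x_land=67.220, impact vy=-0.911
  bounce: vy ← 0.53·0.911 = 0.483
Arc 6: start y=0.000, vy=0.483 → t=0.098, apex=0.012, x_land=68.696, impact vy=-0.483
  bounce: vy ← 0.53·0.483 = 0.256

1 2.038 6.796 30.548
2 1.248 1.909 49.260
3 0.662 0.536 59.178
4 0.351 0.151 64.434
5 0.186 0.042 67.220
6 0.098 0.012 68.696
final: 68.696 0.256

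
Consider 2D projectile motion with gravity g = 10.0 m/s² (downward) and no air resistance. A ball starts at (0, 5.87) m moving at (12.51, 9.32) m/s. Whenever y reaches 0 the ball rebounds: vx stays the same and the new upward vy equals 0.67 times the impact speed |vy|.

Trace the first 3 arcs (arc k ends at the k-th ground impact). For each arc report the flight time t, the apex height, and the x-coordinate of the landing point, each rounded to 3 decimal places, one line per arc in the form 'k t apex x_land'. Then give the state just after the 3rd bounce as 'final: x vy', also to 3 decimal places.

Arc 1: start y=5.870, vy=9.320 → t=2.361, apex=10.213, x_land=29.539, impact vy=-14.292
  bounce: vy ← 0.67·14.292 = 9.576
Arc 2: start y=0.000, vy=9.576 → t=1.915, apex=4.585, x_land=53.497, impact vy=-9.576
  bounce: vy ← 0.67·9.576 = 6.416
Arc 3: start y=0.000, vy=6.416 → t=1.283, apex=2.058, x_land=69.549, impact vy=-6.416
  bounce: vy ← 0.67·6.416 = 4.299

1 2.361 10.213 29.539
2 1.915 4.585 53.497
3 1.283 2.058 69.549
final: 69.549 4.299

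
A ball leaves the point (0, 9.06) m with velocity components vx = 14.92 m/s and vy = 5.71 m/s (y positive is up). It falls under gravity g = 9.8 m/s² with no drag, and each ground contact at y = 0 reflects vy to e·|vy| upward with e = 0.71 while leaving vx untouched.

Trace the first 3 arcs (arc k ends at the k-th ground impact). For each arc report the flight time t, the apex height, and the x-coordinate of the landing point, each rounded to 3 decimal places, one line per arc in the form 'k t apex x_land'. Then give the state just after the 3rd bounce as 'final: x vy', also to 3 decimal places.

Arc 1: start y=9.060, vy=5.710 → t=2.062, apex=10.723, x_land=30.765, impact vy=-14.498
  bounce: vy ← 0.71·14.498 = 10.293
Arc 2: start y=0.000, vy=10.293 → t=2.101, apex=5.406, x_land=62.107, impact vy=-10.293
  bounce: vy ← 0.71·10.293 = 7.308
Arc 3: start y=0.000, vy=7.308 → t=1.491, apex=2.725, x_land=84.360, impact vy=-7.308
  bounce: vy ← 0.71·7.308 = 5.189

1 2.062 10.723 30.765
2 2.101 5.406 62.107
3 1.491 2.725 84.360
final: 84.360 5.189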